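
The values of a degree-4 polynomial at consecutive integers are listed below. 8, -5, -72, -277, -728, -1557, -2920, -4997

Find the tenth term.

-12133

Δ: -13, -67, -205, -451, -829, -1363, -2077
Δ²: -54, -138, -246, -378, -534, -714
Δ³: -84, -108, -132, -156, -180
Δ⁴: -24, -24, -24, -24
Fourth differences constant at -24.
-180 − 24 = -204;  -714 − 204 = -918;  -2077 − 918 = -2995;  -4997 − 2995 = -7992
-204 − 24 = -228;  -918 − 228 = -1146;  -2995 − 1146 = -4141;  -7992 − 4141 = -12133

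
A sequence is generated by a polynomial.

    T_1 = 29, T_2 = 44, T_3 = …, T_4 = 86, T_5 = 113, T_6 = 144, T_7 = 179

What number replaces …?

Using the last 4 terms:
D1: 27  31  35
D2: 4  4
Constant second difference = 4.
Extend backward: 27 − 4 = 23;  86 − 23 = 63

63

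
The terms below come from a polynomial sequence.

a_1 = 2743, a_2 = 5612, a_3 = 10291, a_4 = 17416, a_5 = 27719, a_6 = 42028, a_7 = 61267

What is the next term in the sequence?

86456

D1: 2869 , 4679 , 7125 , 10303 , 14309 , 19239
D2: 1810 , 2446 , 3178 , 4006 , 4930
D3: 636 , 732 , 828 , 924
D4: 96 , 96 , 96
The fourth differences are constant (96).
924 + 96 = 1020;  4930 + 1020 = 5950;  19239 + 5950 = 25189;  61267 + 25189 = 86456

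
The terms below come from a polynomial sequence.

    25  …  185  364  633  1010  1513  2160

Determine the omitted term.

78

Using the last 6 terms:
First differences: 179  269  377  503  647
Second differences: 90  108  126  144
Third differences: 18  18  18
Constant third difference = 18.
Extend backward: 90 − 18 = 72;  179 − 72 = 107;  185 − 107 = 78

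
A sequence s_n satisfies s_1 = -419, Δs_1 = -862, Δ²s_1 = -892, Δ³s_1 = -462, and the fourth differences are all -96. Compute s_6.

-18749

Build the table forward from the leading diagonal:
Δ⁴: -96, -96, -96, -96, -96, -96
Δ³: -462, -558, -654, -750, -846, -942
Δ²: -892, -1354, -1912, -2566, -3316, -4162
Δ: -862, -1754, -3108, -5020, -7586, -10902
s: -419, -1281, -3035, -6143, -11163, -18749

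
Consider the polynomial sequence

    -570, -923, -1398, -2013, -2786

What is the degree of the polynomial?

3

First differences: -353, -475, -615, -773
Second differences: -122, -140, -158
Third differences: -18, -18
The third differences are constant, so the polynomial has degree 3.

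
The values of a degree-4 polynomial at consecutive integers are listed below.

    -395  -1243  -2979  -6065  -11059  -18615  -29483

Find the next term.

-848  -1736  -3086  -4994  -7556  -10868
-888  -1350  -1908  -2562  -3312
-462  -558  -654  -750
-96  -96  -96
The fourth differences are constant (-96).
-750 − 96 = -846;  -3312 − 846 = -4158;  -10868 − 4158 = -15026;  -29483 − 15026 = -44509

-44509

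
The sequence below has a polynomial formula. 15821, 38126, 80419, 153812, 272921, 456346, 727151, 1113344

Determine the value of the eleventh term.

3328571

22305, 42293, 73393, 119109, 183425, 270805, 386193
19988, 31100, 45716, 64316, 87380, 115388
11112, 14616, 18600, 23064, 28008
3504, 3984, 4464, 4944
480, 480, 480
The fifth differences are constant (480).
4944 + 480 = 5424;  28008 + 5424 = 33432;  115388 + 33432 = 148820;  386193 + 148820 = 535013;  1113344 + 535013 = 1648357
5424 + 480 = 5904;  33432 + 5904 = 39336;  148820 + 39336 = 188156;  535013 + 188156 = 723169;  1648357 + 723169 = 2371526
5904 + 480 = 6384;  39336 + 6384 = 45720;  188156 + 45720 = 233876;  723169 + 233876 = 957045;  2371526 + 957045 = 3328571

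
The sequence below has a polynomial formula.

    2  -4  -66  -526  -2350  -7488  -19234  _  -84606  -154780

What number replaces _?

-42586

Using the first 7 terms:
First differences: -6, -62, -460, -1824, -5138, -11746
Second differences: -56, -398, -1364, -3314, -6608
Third differences: -342, -966, -1950, -3294
Fourth differences: -624, -984, -1344
Fifth differences: -360, -360
Constant fifth difference = -360.
Extend forward: -1344 − 360 = -1704;  -3294 − 1704 = -4998;  -6608 − 4998 = -11606;  -11746 − 11606 = -23352;  -19234 − 23352 = -42586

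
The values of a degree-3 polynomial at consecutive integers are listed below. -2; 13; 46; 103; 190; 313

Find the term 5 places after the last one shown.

First differences: 15, 33, 57, 87, 123
Second differences: 18, 24, 30, 36
Third differences: 6, 6, 6
Constant third difference = 6, so extend:
36 + 6 = 42;  123 + 42 = 165;  313 + 165 = 478
42 + 6 = 48;  165 + 48 = 213;  478 + 213 = 691
48 + 6 = 54;  213 + 54 = 267;  691 + 267 = 958
54 + 6 = 60;  267 + 60 = 327;  958 + 327 = 1285
60 + 6 = 66;  327 + 66 = 393;  1285 + 393 = 1678

1678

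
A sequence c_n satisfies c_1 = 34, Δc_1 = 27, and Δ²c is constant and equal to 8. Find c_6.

249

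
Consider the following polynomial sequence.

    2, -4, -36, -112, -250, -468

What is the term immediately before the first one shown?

0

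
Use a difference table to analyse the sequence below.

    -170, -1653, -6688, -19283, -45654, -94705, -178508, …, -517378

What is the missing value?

-312783

Using the first 7 terms:
First differences: -1483, -5035, -12595, -26371, -49051, -83803
Second differences: -3552, -7560, -13776, -22680, -34752
Third differences: -4008, -6216, -8904, -12072
Fourth differences: -2208, -2688, -3168
Fifth differences: -480, -480
Constant fifth difference = -480.
Extend forward: -3168 − 480 = -3648;  -12072 − 3648 = -15720;  -34752 − 15720 = -50472;  -83803 − 50472 = -134275;  -178508 − 134275 = -312783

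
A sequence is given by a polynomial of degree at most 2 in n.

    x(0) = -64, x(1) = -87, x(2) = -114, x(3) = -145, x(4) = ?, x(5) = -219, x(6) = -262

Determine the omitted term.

Using the first 4 terms:
D1: -23  -27  -31
D2: -4  -4
Constant second difference = -4.
Extend forward: -31 − 4 = -35;  -145 − 35 = -180

-180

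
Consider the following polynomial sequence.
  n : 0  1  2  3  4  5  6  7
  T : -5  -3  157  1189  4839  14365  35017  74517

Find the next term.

143539

2  160  1032  3650  9526  20652  39500
158  872  2618  5876  11126  18848
714  1746  3258  5250  7722
1032  1512  1992  2472
480  480  480
The fifth differences are constant (480).
2472 + 480 = 2952;  7722 + 2952 = 10674;  18848 + 10674 = 29522;  39500 + 29522 = 69022;  74517 + 69022 = 143539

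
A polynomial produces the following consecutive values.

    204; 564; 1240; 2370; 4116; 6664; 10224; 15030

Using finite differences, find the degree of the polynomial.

4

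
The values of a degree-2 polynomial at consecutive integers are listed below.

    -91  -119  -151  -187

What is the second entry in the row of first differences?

-32

D1: -28, -32, -36
D2: -4, -4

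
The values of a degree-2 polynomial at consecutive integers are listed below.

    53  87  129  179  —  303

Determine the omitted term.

237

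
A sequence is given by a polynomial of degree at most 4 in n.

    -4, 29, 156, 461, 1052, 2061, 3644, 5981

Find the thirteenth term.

First differences: 33, 127, 305, 591, 1009, 1583, 2337
Second differences: 94, 178, 286, 418, 574, 754
Third differences: 84, 108, 132, 156, 180
Fourth differences: 24, 24, 24, 24
Fourth differences constant at 24.
180 + 24 = 204;  754 + 204 = 958;  2337 + 958 = 3295;  5981 + 3295 = 9276
204 + 24 = 228;  958 + 228 = 1186;  3295 + 1186 = 4481;  9276 + 4481 = 13757
228 + 24 = 252;  1186 + 252 = 1438;  4481 + 1438 = 5919;  13757 + 5919 = 19676
252 + 24 = 276;  1438 + 276 = 1714;  5919 + 1714 = 7633;  19676 + 7633 = 27309
276 + 24 = 300;  1714 + 300 = 2014;  7633 + 2014 = 9647;  27309 + 9647 = 36956

36956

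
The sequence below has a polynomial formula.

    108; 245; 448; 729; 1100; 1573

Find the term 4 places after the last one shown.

First differences: 137 , 203 , 281 , 371 , 473
Second differences: 66 , 78 , 90 , 102
Third differences: 12 , 12 , 12
Constant third difference = 12, so extend:
102 + 12 = 114;  473 + 114 = 587;  1573 + 587 = 2160
114 + 12 = 126;  587 + 126 = 713;  2160 + 713 = 2873
126 + 12 = 138;  713 + 138 = 851;  2873 + 851 = 3724
138 + 12 = 150;  851 + 150 = 1001;  3724 + 1001 = 4725

4725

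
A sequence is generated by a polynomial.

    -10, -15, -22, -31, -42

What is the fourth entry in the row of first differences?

D1: -5, -7, -9, -11
D2: -2, -2, -2

-11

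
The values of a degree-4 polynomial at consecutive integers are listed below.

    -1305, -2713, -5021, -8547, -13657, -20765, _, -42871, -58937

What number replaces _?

-30333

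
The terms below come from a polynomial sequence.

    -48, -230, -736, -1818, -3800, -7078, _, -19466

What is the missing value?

-12120

Using the first 6 terms:
D1: -182, -506, -1082, -1982, -3278
D2: -324, -576, -900, -1296
D3: -252, -324, -396
D4: -72, -72
Constant fourth difference = -72.
Extend forward: -396 − 72 = -468;  -1296 − 468 = -1764;  -3278 − 1764 = -5042;  -7078 − 5042 = -12120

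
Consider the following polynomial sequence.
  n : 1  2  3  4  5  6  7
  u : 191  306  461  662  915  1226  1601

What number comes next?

2046

115, 155, 201, 253, 311, 375
40, 46, 52, 58, 64
6, 6, 6, 6
Third differences constant at 6.
64 + 6 = 70;  375 + 70 = 445;  1601 + 445 = 2046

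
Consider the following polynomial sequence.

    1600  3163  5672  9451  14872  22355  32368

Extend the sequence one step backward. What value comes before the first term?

707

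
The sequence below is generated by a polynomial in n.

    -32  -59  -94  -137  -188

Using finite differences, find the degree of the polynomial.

2

D1: -27, -35, -43, -51
D2: -8, -8, -8
The second differences are constant, so the polynomial has degree 2.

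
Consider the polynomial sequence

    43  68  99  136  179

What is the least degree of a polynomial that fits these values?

2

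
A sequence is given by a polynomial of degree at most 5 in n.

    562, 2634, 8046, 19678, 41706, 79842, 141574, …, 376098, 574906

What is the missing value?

Using the first 7 terms:
2072  5412  11632  22028  38136  61732
3340  6220  10396  16108  23596
2880  4176  5712  7488
1296  1536  1776
240  240
Constant fifth difference = 240.
Extend forward: 1776 + 240 = 2016;  7488 + 2016 = 9504;  23596 + 9504 = 33100;  61732 + 33100 = 94832;  141574 + 94832 = 236406

236406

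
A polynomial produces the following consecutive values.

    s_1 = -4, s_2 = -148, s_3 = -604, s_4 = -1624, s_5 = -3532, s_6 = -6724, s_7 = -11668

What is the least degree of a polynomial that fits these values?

4

First differences: -144, -456, -1020, -1908, -3192, -4944
Second differences: -312, -564, -888, -1284, -1752
Third differences: -252, -324, -396, -468
Fourth differences: -72, -72, -72
The fourth differences are constant, so the polynomial has degree 4.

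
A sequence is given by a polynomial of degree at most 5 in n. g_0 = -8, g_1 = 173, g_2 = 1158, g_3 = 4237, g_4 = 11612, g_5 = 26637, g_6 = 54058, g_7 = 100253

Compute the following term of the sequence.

173472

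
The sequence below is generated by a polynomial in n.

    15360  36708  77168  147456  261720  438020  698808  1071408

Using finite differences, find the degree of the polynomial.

D1: 21348, 40460, 70288, 114264, 176300, 260788, 372600
D2: 19112, 29828, 43976, 62036, 84488, 111812
D3: 10716, 14148, 18060, 22452, 27324
D4: 3432, 3912, 4392, 4872
D5: 480, 480, 480
The fifth differences are constant, so the polynomial has degree 5.

5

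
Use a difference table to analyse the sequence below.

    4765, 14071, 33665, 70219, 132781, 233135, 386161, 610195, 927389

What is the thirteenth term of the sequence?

9306 , 19594 , 36554 , 62562 , 100354 , 153026 , 224034 , 317194
10288 , 16960 , 26008 , 37792 , 52672 , 71008 , 93160
6672 , 9048 , 11784 , 14880 , 18336 , 22152
2376 , 2736 , 3096 , 3456 , 3816
360 , 360 , 360 , 360
Fifth differences constant at 360.
3816 + 360 = 4176;  22152 + 4176 = 26328;  93160 + 26328 = 119488;  317194 + 119488 = 436682;  927389 + 436682 = 1364071
4176 + 360 = 4536;  26328 + 4536 = 30864;  119488 + 30864 = 150352;  436682 + 150352 = 587034;  1364071 + 587034 = 1951105
4536 + 360 = 4896;  30864 + 4896 = 35760;  150352 + 35760 = 186112;  587034 + 186112 = 773146;  1951105 + 773146 = 2724251
4896 + 360 = 5256;  35760 + 5256 = 41016;  186112 + 41016 = 227128;  773146 + 227128 = 1000274;  2724251 + 1000274 = 3724525

3724525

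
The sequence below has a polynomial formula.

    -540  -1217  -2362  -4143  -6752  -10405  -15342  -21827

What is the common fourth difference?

Δ: -677, -1145, -1781, -2609, -3653, -4937, -6485
Δ²: -468, -636, -828, -1044, -1284, -1548
Δ³: -168, -192, -216, -240, -264
Δ⁴: -24, -24, -24, -24

-24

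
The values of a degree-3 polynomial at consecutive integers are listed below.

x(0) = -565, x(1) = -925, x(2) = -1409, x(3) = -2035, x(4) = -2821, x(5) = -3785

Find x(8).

-7925

First differences: -360, -484, -626, -786, -964
Second differences: -124, -142, -160, -178
Third differences: -18, -18, -18
Constant third difference = -18, so extend:
-178 − 18 = -196;  -964 − 196 = -1160;  -3785 − 1160 = -4945
-196 − 18 = -214;  -1160 − 214 = -1374;  -4945 − 1374 = -6319
-214 − 18 = -232;  -1374 − 232 = -1606;  -6319 − 1606 = -7925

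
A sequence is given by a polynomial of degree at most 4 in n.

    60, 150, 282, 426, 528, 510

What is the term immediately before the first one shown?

18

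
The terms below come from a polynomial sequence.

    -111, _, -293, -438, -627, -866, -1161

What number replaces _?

Using the last 5 terms:
-145  -189  -239  -295
-44  -50  -56
-6  -6
Constant third difference = -6.
Extend backward: -44 + 6 = -38;  -145 + 38 = -107;  -293 + 107 = -186

-186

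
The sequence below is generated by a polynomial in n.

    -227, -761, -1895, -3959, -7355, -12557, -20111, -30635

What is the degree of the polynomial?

4

First differences: -534, -1134, -2064, -3396, -5202, -7554, -10524
Second differences: -600, -930, -1332, -1806, -2352, -2970
Third differences: -330, -402, -474, -546, -618
Fourth differences: -72, -72, -72, -72
The fourth differences are constant, so the polynomial has degree 4.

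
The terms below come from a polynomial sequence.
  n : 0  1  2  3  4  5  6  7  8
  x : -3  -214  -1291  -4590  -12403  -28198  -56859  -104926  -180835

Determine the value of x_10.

-460843

First differences: -211 , -1077 , -3299 , -7813 , -15795 , -28661 , -48067 , -75909
Second differences: -866 , -2222 , -4514 , -7982 , -12866 , -19406 , -27842
Third differences: -1356 , -2292 , -3468 , -4884 , -6540 , -8436
Fourth differences: -936 , -1176 , -1416 , -1656 , -1896
Fifth differences: -240 , -240 , -240 , -240
Constant fifth difference = -240, so extend:
-1896 − 240 = -2136;  -8436 − 2136 = -10572;  -27842 − 10572 = -38414;  -75909 − 38414 = -114323;  -180835 − 114323 = -295158
-2136 − 240 = -2376;  -10572 − 2376 = -12948;  -38414 − 12948 = -51362;  -114323 − 51362 = -165685;  -295158 − 165685 = -460843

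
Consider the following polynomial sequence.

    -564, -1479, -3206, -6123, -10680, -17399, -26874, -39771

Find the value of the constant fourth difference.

-72

Δ: -915, -1727, -2917, -4557, -6719, -9475, -12897
Δ²: -812, -1190, -1640, -2162, -2756, -3422
Δ³: -378, -450, -522, -594, -666
Δ⁴: -72, -72, -72, -72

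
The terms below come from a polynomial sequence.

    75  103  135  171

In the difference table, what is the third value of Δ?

First differences: 28, 32, 36
Second differences: 4, 4

36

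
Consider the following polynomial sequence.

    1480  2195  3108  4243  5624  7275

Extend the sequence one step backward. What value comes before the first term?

939

D1: 715, 913, 1135, 1381, 1651
D2: 198, 222, 246, 270
D3: 24, 24, 24
The third differences are constant at 24.
Work back: 198 − 24 = 174;  715 − 174 = 541;  1480 − 541 = 939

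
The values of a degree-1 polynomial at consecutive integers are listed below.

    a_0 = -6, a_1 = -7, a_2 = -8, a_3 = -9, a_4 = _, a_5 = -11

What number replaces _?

Using the first 4 terms:
D1: -1, -1, -1
Constant first difference = -1.
Extend forward: -9 − 1 = -10

-10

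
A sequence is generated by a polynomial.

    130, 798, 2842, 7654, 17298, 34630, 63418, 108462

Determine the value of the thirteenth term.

832882

D1: 668, 2044, 4812, 9644, 17332, 28788, 45044
D2: 1376, 2768, 4832, 7688, 11456, 16256
D3: 1392, 2064, 2856, 3768, 4800
D4: 672, 792, 912, 1032
D5: 120, 120, 120
Constant fifth difference = 120, so extend:
1032 + 120 = 1152;  4800 + 1152 = 5952;  16256 + 5952 = 22208;  45044 + 22208 = 67252;  108462 + 67252 = 175714
1152 + 120 = 1272;  5952 + 1272 = 7224;  22208 + 7224 = 29432;  67252 + 29432 = 96684;  175714 + 96684 = 272398
1272 + 120 = 1392;  7224 + 1392 = 8616;  29432 + 8616 = 38048;  96684 + 38048 = 134732;  272398 + 134732 = 407130
1392 + 120 = 1512;  8616 + 1512 = 10128;  38048 + 10128 = 48176;  134732 + 48176 = 182908;  407130 + 182908 = 590038
1512 + 120 = 1632;  10128 + 1632 = 11760;  48176 + 11760 = 59936;  182908 + 59936 = 242844;  590038 + 242844 = 832882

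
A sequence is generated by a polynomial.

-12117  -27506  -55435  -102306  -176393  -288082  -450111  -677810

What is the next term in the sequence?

First differences: -15389, -27929, -46871, -74087, -111689, -162029, -227699
Second differences: -12540, -18942, -27216, -37602, -50340, -65670
Third differences: -6402, -8274, -10386, -12738, -15330
Fourth differences: -1872, -2112, -2352, -2592
Fifth differences: -240, -240, -240
Constant fifth difference = -240, so extend:
-2592 − 240 = -2832;  -15330 − 2832 = -18162;  -65670 − 18162 = -83832;  -227699 − 83832 = -311531;  -677810 − 311531 = -989341

-989341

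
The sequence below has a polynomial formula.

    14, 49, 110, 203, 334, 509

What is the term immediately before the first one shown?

-1

Δ: 35  61  93  131  175
Δ²: 26  32  38  44
Δ³: 6  6  6
The third differences are constant at 6.
Work back: 26 − 6 = 20;  35 − 20 = 15;  14 − 15 = -1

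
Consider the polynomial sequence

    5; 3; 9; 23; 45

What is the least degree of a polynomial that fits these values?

First differences: -2, 6, 14, 22
Second differences: 8, 8, 8
The second differences are constant, so the polynomial has degree 2.

2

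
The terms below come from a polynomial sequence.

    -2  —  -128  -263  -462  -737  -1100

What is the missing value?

-45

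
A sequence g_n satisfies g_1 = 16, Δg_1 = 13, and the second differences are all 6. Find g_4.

Build the table forward from the leading diagonal:
Second differences: 6, 6, 6, 6
First differences: 13, 19, 25, 31
g: 16, 29, 48, 73

73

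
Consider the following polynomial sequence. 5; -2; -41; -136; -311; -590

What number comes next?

D1: -7  -39  -95  -175  -279
D2: -32  -56  -80  -104
D3: -24  -24  -24
The third differences are constant (-24).
-104 − 24 = -128;  -279 − 128 = -407;  -590 − 407 = -997

-997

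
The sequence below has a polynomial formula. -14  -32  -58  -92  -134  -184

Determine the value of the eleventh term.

-554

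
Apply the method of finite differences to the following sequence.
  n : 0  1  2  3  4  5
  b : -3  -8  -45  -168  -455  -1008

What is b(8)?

-5643

First differences: -5 , -37 , -123 , -287 , -553
Second differences: -32 , -86 , -164 , -266
Third differences: -54 , -78 , -102
Fourth differences: -24 , -24
Fourth differences constant at -24.
-102 − 24 = -126;  -266 − 126 = -392;  -553 − 392 = -945;  -1008 − 945 = -1953
-126 − 24 = -150;  -392 − 150 = -542;  -945 − 542 = -1487;  -1953 − 1487 = -3440
-150 − 24 = -174;  -542 − 174 = -716;  -1487 − 716 = -2203;  -3440 − 2203 = -5643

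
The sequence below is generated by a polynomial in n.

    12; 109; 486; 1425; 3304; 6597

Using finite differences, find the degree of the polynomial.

97, 377, 939, 1879, 3293
280, 562, 940, 1414
282, 378, 474
96, 96
The fourth differences are constant, so the polynomial has degree 4.

4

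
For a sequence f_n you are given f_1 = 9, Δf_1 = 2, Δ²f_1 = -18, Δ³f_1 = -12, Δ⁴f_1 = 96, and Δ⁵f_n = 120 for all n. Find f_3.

Build the table forward from the leading diagonal:
D5: 120, 120, 120
D4: 96, 216, 336
D3: -12, 84, 300
D2: -18, -30, 54
D1: 2, -16, -46
f: 9, 11, -5

-5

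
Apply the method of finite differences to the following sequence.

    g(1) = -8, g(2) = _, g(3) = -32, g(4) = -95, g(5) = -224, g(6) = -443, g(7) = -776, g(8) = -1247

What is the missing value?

-11

Using the last 6 terms:
D1: -63, -129, -219, -333, -471
D2: -66, -90, -114, -138
D3: -24, -24, -24
Constant third difference = -24.
Extend backward: -66 + 24 = -42;  -63 + 42 = -21;  -32 + 21 = -11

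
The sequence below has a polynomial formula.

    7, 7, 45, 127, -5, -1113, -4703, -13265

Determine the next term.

First differences: 0, 38, 82, -132, -1108, -3590, -8562
Second differences: 38, 44, -214, -976, -2482, -4972
Third differences: 6, -258, -762, -1506, -2490
Fourth differences: -264, -504, -744, -984
Fifth differences: -240, -240, -240
The fifth differences are constant (-240).
-984 − 240 = -1224;  -2490 − 1224 = -3714;  -4972 − 3714 = -8686;  -8562 − 8686 = -17248;  -13265 − 17248 = -30513

-30513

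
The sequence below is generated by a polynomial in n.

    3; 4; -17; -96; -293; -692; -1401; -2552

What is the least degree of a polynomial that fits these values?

4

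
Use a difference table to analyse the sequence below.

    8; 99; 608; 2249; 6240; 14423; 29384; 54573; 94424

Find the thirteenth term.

Δ: 91  509  1641  3991  8183  14961  25189  39851
Δ²: 418  1132  2350  4192  6778  10228  14662
Δ³: 714  1218  1842  2586  3450  4434
Δ⁴: 504  624  744  864  984
Δ⁵: 120  120  120  120
The fifth differences are constant (120).
984 + 120 = 1104;  4434 + 1104 = 5538;  14662 + 5538 = 20200;  39851 + 20200 = 60051;  94424 + 60051 = 154475
1104 + 120 = 1224;  5538 + 1224 = 6762;  20200 + 6762 = 26962;  60051 + 26962 = 87013;  154475 + 87013 = 241488
1224 + 120 = 1344;  6762 + 1344 = 8106;  26962 + 8106 = 35068;  87013 + 35068 = 122081;  241488 + 122081 = 363569
1344 + 120 = 1464;  8106 + 1464 = 9570;  35068 + 9570 = 44638;  122081 + 44638 = 166719;  363569 + 166719 = 530288

530288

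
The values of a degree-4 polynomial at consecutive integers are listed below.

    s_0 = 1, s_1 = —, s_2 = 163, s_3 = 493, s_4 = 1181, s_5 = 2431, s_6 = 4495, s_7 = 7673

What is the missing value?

35

Using the last 6 terms:
330  688  1250  2064  3178
358  562  814  1114
204  252  300
48  48
Constant fourth difference = 48.
Extend backward: 204 − 48 = 156;  358 − 156 = 202;  330 − 202 = 128;  163 − 128 = 35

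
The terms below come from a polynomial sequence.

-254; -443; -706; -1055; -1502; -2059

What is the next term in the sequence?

-2738

-189, -263, -349, -447, -557
-74, -86, -98, -110
-12, -12, -12
Constant third difference = -12, so extend:
-110 − 12 = -122;  -557 − 122 = -679;  -2059 − 679 = -2738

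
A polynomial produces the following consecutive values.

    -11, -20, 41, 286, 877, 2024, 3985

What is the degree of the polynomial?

4

First differences: -9, 61, 245, 591, 1147, 1961
Second differences: 70, 184, 346, 556, 814
Third differences: 114, 162, 210, 258
Fourth differences: 48, 48, 48
The fourth differences are constant, so the polynomial has degree 4.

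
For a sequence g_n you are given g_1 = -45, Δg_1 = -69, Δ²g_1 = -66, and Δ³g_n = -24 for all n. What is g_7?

Build the table forward from the leading diagonal:
D3: -24, -24, -24, -24, -24, -24, -24
D2: -66, -90, -114, -138, -162, -186, -210
D1: -69, -135, -225, -339, -477, -639, -825
g: -45, -114, -249, -474, -813, -1290, -1929

-1929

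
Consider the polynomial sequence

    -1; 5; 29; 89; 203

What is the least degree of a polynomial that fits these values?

Δ: 6, 24, 60, 114
Δ²: 18, 36, 54
Δ³: 18, 18
The third differences are constant, so the polynomial has degree 3.

3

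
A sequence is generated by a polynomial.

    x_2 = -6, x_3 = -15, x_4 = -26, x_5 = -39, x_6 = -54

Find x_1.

D1: -9  -11  -13  -15
D2: -2  -2  -2
The second differences are constant at -2.
Work back: -9 + 2 = -7;  -6 + 7 = 1

1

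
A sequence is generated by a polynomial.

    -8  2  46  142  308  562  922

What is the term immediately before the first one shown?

Δ: 10, 44, 96, 166, 254, 360
Δ²: 34, 52, 70, 88, 106
Δ³: 18, 18, 18, 18
The third differences are constant at 18.
Work back: 34 − 18 = 16;  10 − 16 = -6;  -8 + 6 = -2

-2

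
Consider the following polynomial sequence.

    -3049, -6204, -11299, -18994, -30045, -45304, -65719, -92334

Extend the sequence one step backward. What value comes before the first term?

-1270

First differences: -3155, -5095, -7695, -11051, -15259, -20415, -26615
Second differences: -1940, -2600, -3356, -4208, -5156, -6200
Third differences: -660, -756, -852, -948, -1044
Fourth differences: -96, -96, -96, -96
The fourth differences are constant at -96.
Work back: -660 + 96 = -564;  -1940 + 564 = -1376;  -3155 + 1376 = -1779;  -3049 + 1779 = -1270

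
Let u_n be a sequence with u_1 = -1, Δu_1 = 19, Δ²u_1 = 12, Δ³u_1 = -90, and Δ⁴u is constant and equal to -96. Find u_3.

Build the table forward from the leading diagonal:
D4: -96  -96  -96
D3: -90  -186  -282
D2: 12  -78  -264
D1: 19  31  -47
u: -1  18  49

49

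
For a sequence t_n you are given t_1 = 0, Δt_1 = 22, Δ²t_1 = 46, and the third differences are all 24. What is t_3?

90

Build the table forward from the leading diagonal:
Third differences: 24  24  24
Second differences: 46  70  94
First differences: 22  68  138
t: 0  22  90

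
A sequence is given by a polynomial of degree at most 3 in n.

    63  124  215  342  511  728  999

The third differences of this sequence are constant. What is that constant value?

D1: 61, 91, 127, 169, 217, 271
D2: 30, 36, 42, 48, 54
D3: 6, 6, 6, 6

6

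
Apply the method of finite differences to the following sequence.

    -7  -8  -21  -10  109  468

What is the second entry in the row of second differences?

24

Δ: -1, -13, 11, 119, 359
Δ²: -12, 24, 108, 240
Δ³: 36, 84, 132
Δ⁴: 48, 48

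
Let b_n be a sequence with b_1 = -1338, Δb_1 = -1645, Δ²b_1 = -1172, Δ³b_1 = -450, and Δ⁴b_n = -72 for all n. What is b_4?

-10239

Build the table forward from the leading diagonal:
Fourth differences: -72  -72  -72  -72
Third differences: -450  -522  -594  -666
Second differences: -1172  -1622  -2144  -2738
First differences: -1645  -2817  -4439  -6583
b: -1338  -2983  -5800  -10239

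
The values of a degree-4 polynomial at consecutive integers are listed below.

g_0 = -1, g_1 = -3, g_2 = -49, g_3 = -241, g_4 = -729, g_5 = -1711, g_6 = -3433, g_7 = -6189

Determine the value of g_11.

-35113

First differences: -2  -46  -192  -488  -982  -1722  -2756
Second differences: -44  -146  -296  -494  -740  -1034
Third differences: -102  -150  -198  -246  -294
Fourth differences: -48  -48  -48  -48
The fourth differences are constant (-48).
-294 − 48 = -342;  -1034 − 342 = -1376;  -2756 − 1376 = -4132;  -6189 − 4132 = -10321
-342 − 48 = -390;  -1376 − 390 = -1766;  -4132 − 1766 = -5898;  -10321 − 5898 = -16219
-390 − 48 = -438;  -1766 − 438 = -2204;  -5898 − 2204 = -8102;  -16219 − 8102 = -24321
-438 − 48 = -486;  -2204 − 486 = -2690;  -8102 − 2690 = -10792;  -24321 − 10792 = -35113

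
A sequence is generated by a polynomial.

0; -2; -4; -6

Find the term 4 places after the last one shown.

Δ: -2  -2  -2
First differences constant at -2.
-6 − 2 = -8
-8 − 2 = -10
-10 − 2 = -12
-12 − 2 = -14

-14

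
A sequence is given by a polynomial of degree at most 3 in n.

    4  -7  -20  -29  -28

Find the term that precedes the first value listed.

7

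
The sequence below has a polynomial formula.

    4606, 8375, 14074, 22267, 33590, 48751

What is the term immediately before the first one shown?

2275

3769  5699  8193  11323  15161
1930  2494  3130  3838
564  636  708
72  72
The fourth differences are constant at 72.
Work back: 564 − 72 = 492;  1930 − 492 = 1438;  3769 − 1438 = 2331;  4606 − 2331 = 2275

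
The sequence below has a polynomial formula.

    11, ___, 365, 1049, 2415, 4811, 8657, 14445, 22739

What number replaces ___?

Using the last 7 terms:
684  1366  2396  3846  5788  8294
682  1030  1450  1942  2506
348  420  492  564
72  72  72
Constant fourth difference = 72.
Extend backward: 348 − 72 = 276;  682 − 276 = 406;  684 − 406 = 278;  365 − 278 = 87

87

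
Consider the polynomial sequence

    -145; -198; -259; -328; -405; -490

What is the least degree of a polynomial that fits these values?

2

D1: -53, -61, -69, -77, -85
D2: -8, -8, -8, -8
The second differences are constant, so the polynomial has degree 2.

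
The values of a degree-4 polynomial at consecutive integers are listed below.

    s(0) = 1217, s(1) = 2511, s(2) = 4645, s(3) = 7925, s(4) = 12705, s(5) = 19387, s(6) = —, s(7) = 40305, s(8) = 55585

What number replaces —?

Using the first 6 terms:
Δ: 1294, 2134, 3280, 4780, 6682
Δ²: 840, 1146, 1500, 1902
Δ³: 306, 354, 402
Δ⁴: 48, 48
Constant fourth difference = 48.
Extend forward: 402 + 48 = 450;  1902 + 450 = 2352;  6682 + 2352 = 9034;  19387 + 9034 = 28421

28421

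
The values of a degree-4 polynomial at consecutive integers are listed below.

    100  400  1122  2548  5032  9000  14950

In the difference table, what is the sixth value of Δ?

5950

Δ: 300, 722, 1426, 2484, 3968, 5950
Δ²: 422, 704, 1058, 1484, 1982
Δ³: 282, 354, 426, 498
Δ⁴: 72, 72, 72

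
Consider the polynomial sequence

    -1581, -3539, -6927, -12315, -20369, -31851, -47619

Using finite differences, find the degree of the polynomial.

Δ: -1958, -3388, -5388, -8054, -11482, -15768
Δ²: -1430, -2000, -2666, -3428, -4286
Δ³: -570, -666, -762, -858
Δ⁴: -96, -96, -96
The fourth differences are constant, so the polynomial has degree 4.

4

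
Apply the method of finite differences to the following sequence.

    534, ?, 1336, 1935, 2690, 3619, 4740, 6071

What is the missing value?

875

Using the last 6 terms:
Δ: 599, 755, 929, 1121, 1331
Δ²: 156, 174, 192, 210
Δ³: 18, 18, 18
Constant third difference = 18.
Extend backward: 156 − 18 = 138;  599 − 138 = 461;  1336 − 461 = 875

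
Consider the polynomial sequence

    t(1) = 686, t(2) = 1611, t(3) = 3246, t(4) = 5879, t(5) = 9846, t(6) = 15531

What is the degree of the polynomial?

4

First differences: 925, 1635, 2633, 3967, 5685
Second differences: 710, 998, 1334, 1718
Third differences: 288, 336, 384
Fourth differences: 48, 48
The fourth differences are constant, so the polynomial has degree 4.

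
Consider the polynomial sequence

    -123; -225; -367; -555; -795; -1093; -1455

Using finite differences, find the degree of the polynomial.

3

-102, -142, -188, -240, -298, -362
-40, -46, -52, -58, -64
-6, -6, -6, -6
The third differences are constant, so the polynomial has degree 3.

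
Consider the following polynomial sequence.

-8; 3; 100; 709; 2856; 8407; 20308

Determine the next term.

First differences: 11  97  609  2147  5551  11901
Second differences: 86  512  1538  3404  6350
Third differences: 426  1026  1866  2946
Fourth differences: 600  840  1080
Fifth differences: 240  240
The fifth differences are constant (240).
1080 + 240 = 1320;  2946 + 1320 = 4266;  6350 + 4266 = 10616;  11901 + 10616 = 22517;  20308 + 22517 = 42825

42825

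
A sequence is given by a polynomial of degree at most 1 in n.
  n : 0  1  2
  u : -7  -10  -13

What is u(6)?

-25

Δ: -3, -3
The first differences are constant (-3).
-13 − 3 = -16
-16 − 3 = -19
-19 − 3 = -22
-22 − 3 = -25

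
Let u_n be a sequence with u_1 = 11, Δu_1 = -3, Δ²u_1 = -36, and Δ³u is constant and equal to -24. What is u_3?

Build the table forward from the leading diagonal:
D3: -24  -24  -24
D2: -36  -60  -84
D1: -3  -39  -99
u: 11  8  -31

-31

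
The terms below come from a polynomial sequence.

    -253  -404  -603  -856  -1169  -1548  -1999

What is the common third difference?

-6

First differences: -151, -199, -253, -313, -379, -451
Second differences: -48, -54, -60, -66, -72
Third differences: -6, -6, -6, -6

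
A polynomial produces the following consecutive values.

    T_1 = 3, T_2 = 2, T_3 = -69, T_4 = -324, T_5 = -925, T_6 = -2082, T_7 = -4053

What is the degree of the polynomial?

First differences: -1, -71, -255, -601, -1157, -1971
Second differences: -70, -184, -346, -556, -814
Third differences: -114, -162, -210, -258
Fourth differences: -48, -48, -48
The fourth differences are constant, so the polynomial has degree 4.

4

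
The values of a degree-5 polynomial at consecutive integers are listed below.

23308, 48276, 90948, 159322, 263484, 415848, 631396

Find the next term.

Δ: 24968 , 42672 , 68374 , 104162 , 152364 , 215548
Δ²: 17704 , 25702 , 35788 , 48202 , 63184
Δ³: 7998 , 10086 , 12414 , 14982
Δ⁴: 2088 , 2328 , 2568
Δ⁵: 240 , 240
Constant fifth difference = 240, so extend:
2568 + 240 = 2808;  14982 + 2808 = 17790;  63184 + 17790 = 80974;  215548 + 80974 = 296522;  631396 + 296522 = 927918

927918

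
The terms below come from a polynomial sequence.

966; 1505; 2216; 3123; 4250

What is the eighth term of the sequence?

First differences: 539  711  907  1127
Second differences: 172  196  220
Third differences: 24  24
Constant third difference = 24, so extend:
220 + 24 = 244;  1127 + 244 = 1371;  4250 + 1371 = 5621
244 + 24 = 268;  1371 + 268 = 1639;  5621 + 1639 = 7260
268 + 24 = 292;  1639 + 292 = 1931;  7260 + 1931 = 9191

9191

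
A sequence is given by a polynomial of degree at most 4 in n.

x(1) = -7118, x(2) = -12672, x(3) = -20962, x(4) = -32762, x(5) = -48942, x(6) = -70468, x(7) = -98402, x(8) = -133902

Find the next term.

-178222

Δ: -5554  -8290  -11800  -16180  -21526  -27934  -35500
Δ²: -2736  -3510  -4380  -5346  -6408  -7566
Δ³: -774  -870  -966  -1062  -1158
Δ⁴: -96  -96  -96  -96
Fourth differences constant at -96.
-1158 − 96 = -1254;  -7566 − 1254 = -8820;  -35500 − 8820 = -44320;  -133902 − 44320 = -178222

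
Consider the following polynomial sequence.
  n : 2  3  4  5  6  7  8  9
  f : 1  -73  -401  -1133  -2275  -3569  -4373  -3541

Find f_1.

D1: -74  -328  -732  -1142  -1294  -804  832
D2: -254  -404  -410  -152  490  1636
D3: -150  -6  258  642  1146
D4: 144  264  384  504
D5: 120  120  120
The fifth differences are constant at 120.
Work back: 144 − 120 = 24;  -150 − 24 = -174;  -254 + 174 = -80;  -74 + 80 = 6;  1 − 6 = -5

-5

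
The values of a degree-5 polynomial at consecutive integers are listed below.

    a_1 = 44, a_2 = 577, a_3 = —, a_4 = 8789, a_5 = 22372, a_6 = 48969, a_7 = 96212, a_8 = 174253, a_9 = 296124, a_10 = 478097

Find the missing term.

2748

Using the last 7 terms:
First differences: 13583, 26597, 47243, 78041, 121871, 181973
Second differences: 13014, 20646, 30798, 43830, 60102
Third differences: 7632, 10152, 13032, 16272
Fourth differences: 2520, 2880, 3240
Fifth differences: 360, 360
Constant fifth difference = 360.
Extend backward: 2520 − 360 = 2160;  7632 − 2160 = 5472;  13014 − 5472 = 7542;  13583 − 7542 = 6041;  8789 − 6041 = 2748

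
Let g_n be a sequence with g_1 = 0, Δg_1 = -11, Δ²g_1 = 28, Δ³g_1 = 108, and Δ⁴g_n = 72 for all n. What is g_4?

Build the table forward from the leading diagonal:
Δ⁴: 72  72  72  72
Δ³: 108  180  252  324
Δ²: 28  136  316  568
Δ: -11  17  153  469
g: 0  -11  6  159

159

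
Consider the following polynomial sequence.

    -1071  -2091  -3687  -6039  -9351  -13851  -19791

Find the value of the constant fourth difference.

-24

First differences: -1020, -1596, -2352, -3312, -4500, -5940
Second differences: -576, -756, -960, -1188, -1440
Third differences: -180, -204, -228, -252
Fourth differences: -24, -24, -24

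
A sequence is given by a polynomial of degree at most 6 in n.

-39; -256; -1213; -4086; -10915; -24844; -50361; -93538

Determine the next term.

Δ: -217, -957, -2873, -6829, -13929, -25517, -43177
Δ²: -740, -1916, -3956, -7100, -11588, -17660
Δ³: -1176, -2040, -3144, -4488, -6072
Δ⁴: -864, -1104, -1344, -1584
Δ⁵: -240, -240, -240
Constant fifth difference = -240, so extend:
-1584 − 240 = -1824;  -6072 − 1824 = -7896;  -17660 − 7896 = -25556;  -43177 − 25556 = -68733;  -93538 − 68733 = -162271

-162271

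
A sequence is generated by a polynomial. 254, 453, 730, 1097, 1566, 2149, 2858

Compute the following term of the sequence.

3705

Δ: 199  277  367  469  583  709
Δ²: 78  90  102  114  126
Δ³: 12  12  12  12
The third differences are constant (12).
126 + 12 = 138;  709 + 138 = 847;  2858 + 847 = 3705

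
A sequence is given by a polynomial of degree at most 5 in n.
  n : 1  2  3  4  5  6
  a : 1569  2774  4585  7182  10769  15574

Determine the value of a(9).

D1: 1205, 1811, 2597, 3587, 4805
D2: 606, 786, 990, 1218
D3: 180, 204, 228
D4: 24, 24
Constant fourth difference = 24, so extend:
228 + 24 = 252;  1218 + 252 = 1470;  4805 + 1470 = 6275;  15574 + 6275 = 21849
252 + 24 = 276;  1470 + 276 = 1746;  6275 + 1746 = 8021;  21849 + 8021 = 29870
276 + 24 = 300;  1746 + 300 = 2046;  8021 + 2046 = 10067;  29870 + 10067 = 39937

39937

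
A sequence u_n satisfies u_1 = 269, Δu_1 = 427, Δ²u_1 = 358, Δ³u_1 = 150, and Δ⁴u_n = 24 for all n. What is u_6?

7604

Build the table forward from the leading diagonal:
Fourth differences: 24  24  24  24  24  24
Third differences: 150  174  198  222  246  270
Second differences: 358  508  682  880  1102  1348
First differences: 427  785  1293  1975  2855  3957
u: 269  696  1481  2774  4749  7604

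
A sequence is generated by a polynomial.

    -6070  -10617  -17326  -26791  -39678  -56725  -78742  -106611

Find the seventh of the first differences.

-27869

Δ: -4547, -6709, -9465, -12887, -17047, -22017, -27869
Δ²: -2162, -2756, -3422, -4160, -4970, -5852
Δ³: -594, -666, -738, -810, -882
Δ⁴: -72, -72, -72, -72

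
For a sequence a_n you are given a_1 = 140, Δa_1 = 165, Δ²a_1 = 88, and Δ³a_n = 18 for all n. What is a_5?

1400

Build the table forward from the leading diagonal:
Δ³: 18, 18, 18, 18, 18
Δ²: 88, 106, 124, 142, 160
Δ: 165, 253, 359, 483, 625
a: 140, 305, 558, 917, 1400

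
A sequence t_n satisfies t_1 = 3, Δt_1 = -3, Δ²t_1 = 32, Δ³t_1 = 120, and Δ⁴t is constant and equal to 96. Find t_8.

Build the table forward from the leading diagonal:
Δ⁴: 96  96  96  96  96  96  96  96
Δ³: 120  216  312  408  504  600  696  792
Δ²: 32  152  368  680  1088  1592  2192  2888
Δ: -3  29  181  549  1229  2317  3909  6101
t: 3  0  29  210  759  1988  4305  8214

8214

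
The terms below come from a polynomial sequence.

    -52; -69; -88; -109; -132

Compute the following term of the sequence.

D1: -17 , -19 , -21 , -23
D2: -2 , -2 , -2
Constant second difference = -2, so extend:
-23 − 2 = -25;  -132 − 25 = -157

-157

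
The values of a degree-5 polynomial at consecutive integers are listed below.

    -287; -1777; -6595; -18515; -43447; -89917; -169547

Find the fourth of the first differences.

-24932

First differences: -1490, -4818, -11920, -24932, -46470, -79630
Second differences: -3328, -7102, -13012, -21538, -33160
Third differences: -3774, -5910, -8526, -11622
Fourth differences: -2136, -2616, -3096
Fifth differences: -480, -480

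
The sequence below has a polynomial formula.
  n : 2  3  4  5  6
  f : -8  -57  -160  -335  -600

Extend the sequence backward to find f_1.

D1: -49  -103  -175  -265
D2: -54  -72  -90
D3: -18  -18
The third differences are constant at -18.
Work back: -54 + 18 = -36;  -49 + 36 = -13;  -8 + 13 = 5

5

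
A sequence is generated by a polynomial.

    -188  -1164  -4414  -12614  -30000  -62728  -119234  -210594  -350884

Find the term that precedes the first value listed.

-10

-976  -3250  -8200  -17386  -32728  -56506  -91360  -140290
-2274  -4950  -9186  -15342  -23778  -34854  -48930
-2676  -4236  -6156  -8436  -11076  -14076
-1560  -1920  -2280  -2640  -3000
-360  -360  -360  -360
The fifth differences are constant at -360.
Work back: -1560 + 360 = -1200;  -2676 + 1200 = -1476;  -2274 + 1476 = -798;  -976 + 798 = -178;  -188 + 178 = -10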